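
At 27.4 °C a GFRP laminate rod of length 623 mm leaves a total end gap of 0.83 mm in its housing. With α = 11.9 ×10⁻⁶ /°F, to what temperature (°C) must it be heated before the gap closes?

89.6 °C

α = 11.9×10⁻⁶/°F × 9/5 = 21.4×10⁻⁶/K.
α·L₀·ΔT = 0.83 mm ⇒ ΔT = 0.83 / (21.4×10⁻⁶ × 623.0) = 62.20 K.
T = 27.4 + 62.20 = 89.60 °C.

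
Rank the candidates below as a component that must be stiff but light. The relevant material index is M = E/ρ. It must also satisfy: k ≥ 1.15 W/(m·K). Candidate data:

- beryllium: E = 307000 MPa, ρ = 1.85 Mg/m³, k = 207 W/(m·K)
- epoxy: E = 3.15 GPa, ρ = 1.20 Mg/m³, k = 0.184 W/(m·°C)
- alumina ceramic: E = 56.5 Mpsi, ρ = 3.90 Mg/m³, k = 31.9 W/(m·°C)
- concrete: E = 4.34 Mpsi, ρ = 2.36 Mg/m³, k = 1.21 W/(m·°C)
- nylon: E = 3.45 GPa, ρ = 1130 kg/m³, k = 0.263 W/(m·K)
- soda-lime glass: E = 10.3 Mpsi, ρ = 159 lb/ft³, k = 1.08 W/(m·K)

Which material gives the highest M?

Screen on constraints: k ≥ 1.15 W/(m·K). Survivors: beryllium, alumina ceramic, concrete.
In SI units:
  beryllium: E = 307.0 GPa, ρ = 1850 kg/m³
  alumina ceramic: E = 389.6 GPa, ρ = 3900 kg/m³
  concrete: E = 29.92 GPa, ρ = 2360 kg/m³
  beryllium: M = 166 MN·m/kg
  alumina ceramic: M = 99.9 MN·m/kg
  concrete: M = 12.7 MN·m/kg
Beryllium has the largest M.

beryllium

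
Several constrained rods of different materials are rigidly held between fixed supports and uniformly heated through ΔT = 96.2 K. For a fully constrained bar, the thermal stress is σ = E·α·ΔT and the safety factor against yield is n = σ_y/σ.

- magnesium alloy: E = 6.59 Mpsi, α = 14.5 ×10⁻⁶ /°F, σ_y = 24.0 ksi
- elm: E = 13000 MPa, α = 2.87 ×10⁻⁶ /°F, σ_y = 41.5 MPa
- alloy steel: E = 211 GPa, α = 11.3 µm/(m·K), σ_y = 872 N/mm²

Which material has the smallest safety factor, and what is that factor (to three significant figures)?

magnesium alloy, n = 1.45

In consistent units (E in GPa, α in ×10⁻⁶/K, σ_y in MPa):
  magnesium alloy: E = 45.44, α = 26.1, σ_y = 165.5 → σ = 114 MPa, n = 1.45
  elm: E = 13.00, α = 5.17, σ_y = 41.50 → σ = 6.46 MPa, n = 6.42
  alloy steel: E = 211.0, α = 11.3, σ_y = 872.0 → σ = 229 MPa, n = 3.80
Magnesium alloy has the lowest safety factor, n = 1.45.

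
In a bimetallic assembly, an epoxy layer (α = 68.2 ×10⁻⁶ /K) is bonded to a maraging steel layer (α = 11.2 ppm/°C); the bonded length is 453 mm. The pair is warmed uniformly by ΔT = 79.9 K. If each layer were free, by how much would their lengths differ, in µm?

2060 µm

Δα = |68.2 − 11.2|×10⁻⁶/K = 57.0×10⁻⁶/K.
ΔL_mismatch = Δα·L·ΔT = 57.0×10⁻⁶ × 453.0 mm × 79.9 K = 2060 µm.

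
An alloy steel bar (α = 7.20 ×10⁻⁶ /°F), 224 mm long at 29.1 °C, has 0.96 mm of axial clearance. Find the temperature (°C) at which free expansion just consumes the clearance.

360 °C

α = 7.20×10⁻⁶/°F × 9/5 = 13.0×10⁻⁶/K.
α·L₀·ΔT = 0.96 mm ⇒ ΔT = 0.96 / (13.0×10⁻⁶ × 224.0) = 330.7 K.
T = 29.1 + 330.7 = 359.8 °C.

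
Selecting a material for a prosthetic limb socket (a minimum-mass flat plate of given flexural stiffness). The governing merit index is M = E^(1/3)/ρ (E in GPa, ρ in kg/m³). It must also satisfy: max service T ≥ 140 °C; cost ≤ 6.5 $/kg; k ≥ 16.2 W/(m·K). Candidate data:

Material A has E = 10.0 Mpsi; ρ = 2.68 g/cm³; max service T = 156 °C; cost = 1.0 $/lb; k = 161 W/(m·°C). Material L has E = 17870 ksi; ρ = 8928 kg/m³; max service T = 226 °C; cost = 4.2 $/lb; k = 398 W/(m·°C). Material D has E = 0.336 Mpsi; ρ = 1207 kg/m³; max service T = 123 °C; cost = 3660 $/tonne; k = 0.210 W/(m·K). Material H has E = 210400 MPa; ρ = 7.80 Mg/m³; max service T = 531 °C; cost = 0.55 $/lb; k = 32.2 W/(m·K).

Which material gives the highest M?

Screen on constraints: max service T ≥ 140 °C; cost ≤ 6.5 $/kg; k ≥ 16.2 W/(m·K). Survivors: material A, material H.
Putting every candidate on a common basis:
  material A: E = 68.95 GPa, ρ = 2680 kg/m³
  material H: E = 210.4 GPa, ρ = 7800 kg/m³
  material A: M = 1.53×10⁻³
  material H: M = 0.763×10⁻³
The maximum is for material A.

material A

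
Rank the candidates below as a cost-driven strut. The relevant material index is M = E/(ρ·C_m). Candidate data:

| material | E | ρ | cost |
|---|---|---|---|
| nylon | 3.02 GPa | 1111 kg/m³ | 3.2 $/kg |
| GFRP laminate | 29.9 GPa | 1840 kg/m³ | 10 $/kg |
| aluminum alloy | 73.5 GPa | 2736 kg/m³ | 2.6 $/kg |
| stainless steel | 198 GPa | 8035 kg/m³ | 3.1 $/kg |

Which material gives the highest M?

Evaluate M for each candidate:
  aluminum alloy: M = 10.3 MN·m per $
  stainless steel: M = 7.95 MN·m per $
  GFRP laminate: M = 1.62 MN·m per $
  nylon: M = 0.849 MN·m per $
The maximum is for aluminum alloy.

aluminum alloy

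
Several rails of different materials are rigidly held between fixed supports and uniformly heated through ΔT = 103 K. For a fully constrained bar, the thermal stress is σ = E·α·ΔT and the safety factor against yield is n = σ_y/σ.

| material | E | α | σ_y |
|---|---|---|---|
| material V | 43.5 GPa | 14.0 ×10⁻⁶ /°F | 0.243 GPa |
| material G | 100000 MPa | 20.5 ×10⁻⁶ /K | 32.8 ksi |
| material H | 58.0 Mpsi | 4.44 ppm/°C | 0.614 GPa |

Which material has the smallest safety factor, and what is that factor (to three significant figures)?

material G, n = 1.07

In consistent units (E in GPa, α in ×10⁻⁶/K, σ_y in MPa):
  material V: E = 43.50, α = 25.2, σ_y = 243.0 → σ = 113 MPa, n = 2.15
  material G: E = 100.0, α = 20.5, σ_y = 226.1 → σ = 211 MPa, n = 1.07
  material H: E = 399.9, α = 4.44, σ_y = 614.0 → σ = 183 MPa, n = 3.36
The minimum is material G at n = 1.07.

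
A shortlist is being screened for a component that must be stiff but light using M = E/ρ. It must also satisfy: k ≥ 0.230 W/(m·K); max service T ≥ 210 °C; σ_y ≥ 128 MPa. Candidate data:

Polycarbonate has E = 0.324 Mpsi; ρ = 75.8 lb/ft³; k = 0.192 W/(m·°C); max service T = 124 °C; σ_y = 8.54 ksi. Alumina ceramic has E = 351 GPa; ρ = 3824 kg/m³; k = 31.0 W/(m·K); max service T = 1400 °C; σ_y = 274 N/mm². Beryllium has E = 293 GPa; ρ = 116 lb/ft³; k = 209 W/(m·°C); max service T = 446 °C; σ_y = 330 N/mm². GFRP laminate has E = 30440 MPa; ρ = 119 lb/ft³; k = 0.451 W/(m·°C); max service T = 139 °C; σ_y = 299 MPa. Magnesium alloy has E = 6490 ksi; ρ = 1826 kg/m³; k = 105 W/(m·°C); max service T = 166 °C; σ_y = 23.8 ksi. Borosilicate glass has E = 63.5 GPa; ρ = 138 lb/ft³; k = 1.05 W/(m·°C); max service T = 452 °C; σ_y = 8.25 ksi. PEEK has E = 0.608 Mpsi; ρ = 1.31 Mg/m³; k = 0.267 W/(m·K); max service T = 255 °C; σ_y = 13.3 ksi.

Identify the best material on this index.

beryllium

Screen on constraints: k ≥ 0.230 W/(m·K); max service T ≥ 210 °C; σ_y ≥ 128 MPa. Survivors: alumina ceramic, beryllium.
In SI units:
  alumina ceramic: E = 351.0 GPa, ρ = 3824 kg/m³
  beryllium: E = 293.0 GPa, ρ = 1858 kg/m³
  beryllium: M = 158 MN·m/kg
  alumina ceramic: M = 91.8 MN·m/kg
Highest index: beryllium.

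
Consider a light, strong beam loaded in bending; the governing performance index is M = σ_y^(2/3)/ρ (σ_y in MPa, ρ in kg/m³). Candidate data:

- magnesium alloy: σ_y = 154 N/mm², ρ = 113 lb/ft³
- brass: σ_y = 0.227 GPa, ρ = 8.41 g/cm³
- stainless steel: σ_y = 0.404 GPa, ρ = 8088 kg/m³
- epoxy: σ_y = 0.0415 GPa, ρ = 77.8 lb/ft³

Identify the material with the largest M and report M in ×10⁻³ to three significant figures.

magnesium alloy, M = 15.9×10⁻³

Putting every candidate on a common basis:
  magnesium alloy: σ_y = 154.0 MPa, ρ = 1810 kg/m³
  brass: σ_y = 227.0 MPa, ρ = 8410 kg/m³
  stainless steel: σ_y = 404.0 MPa, ρ = 8088 kg/m³
  epoxy: σ_y = 41.50 MPa, ρ = 1246 kg/m³
  magnesium alloy: M = 15.9×10⁻³
  epoxy: M = 9.62×10⁻³
  stainless steel: M = 6.76×10⁻³
  brass: M = 4.42×10⁻³
Magnesium alloy ranks first.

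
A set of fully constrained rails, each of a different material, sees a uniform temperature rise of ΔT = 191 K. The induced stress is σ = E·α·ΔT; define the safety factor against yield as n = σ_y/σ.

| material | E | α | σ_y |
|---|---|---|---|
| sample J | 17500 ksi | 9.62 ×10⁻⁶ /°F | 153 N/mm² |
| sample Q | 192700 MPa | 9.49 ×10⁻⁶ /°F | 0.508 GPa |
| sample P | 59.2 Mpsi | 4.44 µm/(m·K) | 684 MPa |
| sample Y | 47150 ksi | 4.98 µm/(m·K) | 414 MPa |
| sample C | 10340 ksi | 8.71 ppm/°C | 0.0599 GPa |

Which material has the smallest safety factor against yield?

sample J

In consistent units (E in GPa, α in ×10⁻⁶/K, σ_y in MPa):
  sample J: E = 120.7, α = 17.3, σ_y = 153.0 → σ = 399 MPa, n = 0.383
  sample Q: E = 192.7, α = 17.1, σ_y = 508.0 → σ = 629 MPa, n = 0.808
  sample P: E = 408.2, α = 4.44, σ_y = 684.0 → σ = 346 MPa, n = 1.98
  sample Y: E = 325.1, α = 4.98, σ_y = 414.0 → σ = 309 MPa, n = 1.34
  sample C: E = 71.29, α = 8.71, σ_y = 59.90 → σ = 119 MPa, n = 0.505
The minimum is sample J at n = 0.383.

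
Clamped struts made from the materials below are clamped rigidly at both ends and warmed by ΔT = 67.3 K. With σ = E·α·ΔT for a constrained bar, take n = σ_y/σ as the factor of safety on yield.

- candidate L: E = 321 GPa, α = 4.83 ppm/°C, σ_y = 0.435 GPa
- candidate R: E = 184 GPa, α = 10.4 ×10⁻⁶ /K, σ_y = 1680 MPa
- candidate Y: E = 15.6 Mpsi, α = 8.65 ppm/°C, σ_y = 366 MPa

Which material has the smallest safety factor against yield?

candidate L

In consistent units (E in GPa, α in ×10⁻⁶/K, σ_y in MPa):
  candidate L: E = 321.0, α = 4.83, σ_y = 435.0 → σ = 104 MPa, n = 4.17
  candidate R: E = 184.0, α = 10.4, σ_y = 1680 → σ = 129 MPa, n = 13.0
  candidate Y: E = 107.6, α = 8.65, σ_y = 366.0 → σ = 62.6 MPa, n = 5.85
The minimum is candidate L at n = 4.17.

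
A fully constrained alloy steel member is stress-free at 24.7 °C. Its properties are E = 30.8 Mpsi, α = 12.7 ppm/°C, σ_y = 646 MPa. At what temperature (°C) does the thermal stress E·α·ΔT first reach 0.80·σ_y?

216 °C

E = 30.8 Mpsi = 212.4 GPa.
E·α·ΔT = 516.8 MPa ⇒ ΔT = 516.8 / (212.4×10³ × 12.7×10⁻⁶) = 191.6 K.
T = 24.7 + 191.6 = 216.3 °C.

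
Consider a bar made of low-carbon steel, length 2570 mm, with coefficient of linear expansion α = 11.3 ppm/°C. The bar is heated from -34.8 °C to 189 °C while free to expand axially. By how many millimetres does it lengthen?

ΔT = 189 − (-34.8) = 223.8 K.
ΔL = α·L₀·ΔT = 11.3×10⁻⁶ × 2570 mm × 223.8 K = 6.50 mm.

6.50 mm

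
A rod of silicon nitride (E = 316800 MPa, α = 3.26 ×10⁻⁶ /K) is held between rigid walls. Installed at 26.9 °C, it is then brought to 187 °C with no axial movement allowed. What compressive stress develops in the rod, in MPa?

E = 316800 MPa = 316.8 GPa.
ΔT = 160.1 K. Constrained thermal stress σ = E·α·ΔT = 316.8×10³ MPa × 3.26×10⁻⁶ × 160.1 = 165 MPa (compressive).

165 MPa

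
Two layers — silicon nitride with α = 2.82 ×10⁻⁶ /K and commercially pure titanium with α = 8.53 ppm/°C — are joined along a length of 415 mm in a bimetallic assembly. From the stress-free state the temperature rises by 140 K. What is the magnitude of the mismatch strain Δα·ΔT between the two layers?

Δα = |2.82 − 8.53|×10⁻⁶/K = 5.71×10⁻⁶/K.
Mismatch strain = Δα·ΔT = 5.71×10⁻⁶ × 140.0 = 7.99×10⁻⁴.

7.99×10⁻⁴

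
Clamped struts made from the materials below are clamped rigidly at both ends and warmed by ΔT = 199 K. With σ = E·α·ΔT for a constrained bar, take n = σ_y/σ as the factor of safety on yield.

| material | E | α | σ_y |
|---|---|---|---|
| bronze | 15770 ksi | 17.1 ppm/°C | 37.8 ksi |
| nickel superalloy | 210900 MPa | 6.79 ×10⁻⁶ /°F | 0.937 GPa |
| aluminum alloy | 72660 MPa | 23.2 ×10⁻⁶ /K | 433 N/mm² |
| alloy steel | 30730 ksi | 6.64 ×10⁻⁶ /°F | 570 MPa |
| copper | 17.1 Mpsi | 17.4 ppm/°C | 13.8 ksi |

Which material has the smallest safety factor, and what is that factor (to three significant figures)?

With everything in SI (GPa, ×10⁻⁶/K, MPa):
  bronze: E = 108.7, α = 17.1, σ_y = 260.6 → σ = 370 MPa, n = 0.704
  nickel superalloy: E = 210.9, α = 12.2, σ_y = 937.0 → σ = 513 MPa, n = 1.83
  aluminum alloy: E = 72.66, α = 23.2, σ_y = 433.0 → σ = 335 MPa, n = 1.29
  alloy steel: E = 211.9, α = 12.0, σ_y = 570.0 → σ = 504 MPa, n = 1.13
  copper: E = 117.9, α = 17.4, σ_y = 95.15 → σ = 408 MPa, n = 0.233
The minimum is copper at n = 0.233.

copper, n = 0.233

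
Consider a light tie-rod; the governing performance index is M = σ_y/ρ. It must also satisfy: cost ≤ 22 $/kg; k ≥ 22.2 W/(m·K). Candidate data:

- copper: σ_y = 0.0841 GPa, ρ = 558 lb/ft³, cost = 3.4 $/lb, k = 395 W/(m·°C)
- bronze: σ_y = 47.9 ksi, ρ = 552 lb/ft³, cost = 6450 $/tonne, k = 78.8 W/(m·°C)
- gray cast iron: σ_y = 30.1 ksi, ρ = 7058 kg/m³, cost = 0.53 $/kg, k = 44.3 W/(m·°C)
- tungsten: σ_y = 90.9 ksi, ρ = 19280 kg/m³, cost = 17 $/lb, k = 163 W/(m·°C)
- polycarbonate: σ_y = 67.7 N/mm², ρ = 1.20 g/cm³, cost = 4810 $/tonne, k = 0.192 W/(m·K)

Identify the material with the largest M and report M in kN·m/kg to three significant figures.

bronze, M = 37.4 kN·m/kg

Screen on constraints: cost ≤ 22 $/kg; k ≥ 22.2 W/(m·K). Survivors: copper, bronze, gray cast iron.
After converting to SI:
  copper: σ_y = 84.10 MPa, ρ = 8938 kg/m³
  bronze: σ_y = 330.3 MPa, ρ = 8842 kg/m³
  gray cast iron: σ_y = 207.5 MPa, ρ = 7058 kg/m³
  bronze: M = 37.4 kN·m/kg
  gray cast iron: M = 29.4 kN·m/kg
  copper: M = 9.41 kN·m/kg
Bronze ranks first.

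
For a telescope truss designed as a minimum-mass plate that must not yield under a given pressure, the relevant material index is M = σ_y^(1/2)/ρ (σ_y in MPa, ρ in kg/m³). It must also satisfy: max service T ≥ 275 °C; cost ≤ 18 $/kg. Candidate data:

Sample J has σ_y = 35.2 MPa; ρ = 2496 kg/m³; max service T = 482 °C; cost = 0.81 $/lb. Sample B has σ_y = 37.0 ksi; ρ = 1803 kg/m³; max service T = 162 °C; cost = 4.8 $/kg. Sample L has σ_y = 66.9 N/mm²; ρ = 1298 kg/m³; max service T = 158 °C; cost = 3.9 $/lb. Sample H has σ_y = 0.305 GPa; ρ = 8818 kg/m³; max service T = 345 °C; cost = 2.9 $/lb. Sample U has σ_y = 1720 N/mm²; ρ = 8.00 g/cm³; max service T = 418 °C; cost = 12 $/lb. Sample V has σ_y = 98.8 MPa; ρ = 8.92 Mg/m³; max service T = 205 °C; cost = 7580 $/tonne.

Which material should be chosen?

Screen on constraints: max service T ≥ 275 °C; cost ≤ 18 $/kg. Survivors: sample J, sample H.
After converting to SI:
  sample J: σ_y = 35.20 MPa, ρ = 2496 kg/m³
  sample H: σ_y = 305.0 MPa, ρ = 8818 kg/m³
  sample J: M = 2.38×10⁻³
  sample H: M = 1.98×10⁻³
Highest index: sample J.

sample J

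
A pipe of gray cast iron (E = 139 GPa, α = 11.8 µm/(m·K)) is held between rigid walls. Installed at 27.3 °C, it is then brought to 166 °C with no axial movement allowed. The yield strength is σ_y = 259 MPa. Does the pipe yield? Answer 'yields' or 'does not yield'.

ΔT = 138.7 K. Constrained thermal stress σ = E·α·ΔT = 139.0×10³ MPa × 11.8×10⁻⁶ × 138.7 = 227 MPa (compressive).
Compare to σ_y = 259 MPa: σ < σ_y, so it does not yield.

does not yield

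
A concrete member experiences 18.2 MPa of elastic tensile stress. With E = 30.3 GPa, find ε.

ε = σ/E = 18.2 / 30300 = 6.01×10⁻⁴.

6.01×10⁻⁴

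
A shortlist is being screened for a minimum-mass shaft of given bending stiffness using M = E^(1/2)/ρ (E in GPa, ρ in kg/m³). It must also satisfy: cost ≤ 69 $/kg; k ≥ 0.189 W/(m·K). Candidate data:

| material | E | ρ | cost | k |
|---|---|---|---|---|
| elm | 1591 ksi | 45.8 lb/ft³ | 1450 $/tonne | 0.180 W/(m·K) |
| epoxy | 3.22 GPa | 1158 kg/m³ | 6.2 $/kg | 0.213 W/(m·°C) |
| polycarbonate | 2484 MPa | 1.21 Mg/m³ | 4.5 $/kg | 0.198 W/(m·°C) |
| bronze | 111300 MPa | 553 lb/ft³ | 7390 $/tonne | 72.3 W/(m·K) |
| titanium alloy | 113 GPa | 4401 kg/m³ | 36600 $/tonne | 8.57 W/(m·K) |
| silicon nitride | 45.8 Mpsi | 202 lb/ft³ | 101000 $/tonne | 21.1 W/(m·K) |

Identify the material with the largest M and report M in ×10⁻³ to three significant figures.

Screen on constraints: cost ≤ 69 $/kg; k ≥ 0.189 W/(m·K). Survivors: epoxy, polycarbonate, bronze, titanium alloy.
Convert each candidate to consistent units, then evaluate M:
  epoxy: E = 3.220 GPa, ρ = 1158 kg/m³
  polycarbonate: E = 2.484 GPa, ρ = 1210 kg/m³
  bronze: E = 111.3 GPa, ρ = 8858 kg/m³
  titanium alloy: E = 113.0 GPa, ρ = 4401 kg/m³
  titanium alloy: M = 2.42×10⁻³
  epoxy: M = 1.55×10⁻³
  polycarbonate: M = 1.30×10⁻³
  bronze: M = 1.19×10⁻³
Titanium alloy ranks first.

titanium alloy, M = 2.42×10⁻³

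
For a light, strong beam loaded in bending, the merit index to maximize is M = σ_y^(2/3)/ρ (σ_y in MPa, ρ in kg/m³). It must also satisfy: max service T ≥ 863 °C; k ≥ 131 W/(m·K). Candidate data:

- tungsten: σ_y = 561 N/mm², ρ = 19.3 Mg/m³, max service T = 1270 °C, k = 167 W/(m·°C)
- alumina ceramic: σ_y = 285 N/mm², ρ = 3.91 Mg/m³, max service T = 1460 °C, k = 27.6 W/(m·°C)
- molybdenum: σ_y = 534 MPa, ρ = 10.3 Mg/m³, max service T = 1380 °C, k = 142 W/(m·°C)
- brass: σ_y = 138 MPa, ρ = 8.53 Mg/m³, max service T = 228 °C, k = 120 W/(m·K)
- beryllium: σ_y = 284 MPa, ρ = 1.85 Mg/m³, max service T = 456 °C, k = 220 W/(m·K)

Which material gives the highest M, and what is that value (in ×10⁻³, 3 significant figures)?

Screen on constraints: max service T ≥ 863 °C; k ≥ 131 W/(m·K). Survivors: tungsten, molybdenum.
After converting to SI:
  tungsten: σ_y = 561.0 MPa, ρ = 19300 kg/m³
  molybdenum: σ_y = 534.0 MPa, ρ = 10300 kg/m³
  molybdenum: M = 6.39×10⁻³
  tungsten: M = 3.52×10⁻³
Molybdenum ranks first.

molybdenum, M = 6.39×10⁻³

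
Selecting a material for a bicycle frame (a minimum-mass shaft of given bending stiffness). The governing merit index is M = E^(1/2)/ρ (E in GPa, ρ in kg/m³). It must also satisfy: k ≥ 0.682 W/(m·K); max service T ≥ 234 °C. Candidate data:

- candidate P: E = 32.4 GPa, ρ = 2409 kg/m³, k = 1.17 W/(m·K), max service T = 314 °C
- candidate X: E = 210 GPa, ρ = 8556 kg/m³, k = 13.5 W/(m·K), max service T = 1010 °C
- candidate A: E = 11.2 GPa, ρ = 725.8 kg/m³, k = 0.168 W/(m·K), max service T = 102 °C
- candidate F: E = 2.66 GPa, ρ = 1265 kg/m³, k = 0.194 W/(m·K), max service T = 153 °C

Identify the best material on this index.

Screen on constraints: k ≥ 0.682 W/(m·K); max service T ≥ 234 °C. Survivors: candidate P, candidate X.
Computing M directly (units already consistent):
  candidate P: M = 2.36×10⁻³
  candidate X: M = 1.69×10⁻³
Candidate P ranks first.

candidate P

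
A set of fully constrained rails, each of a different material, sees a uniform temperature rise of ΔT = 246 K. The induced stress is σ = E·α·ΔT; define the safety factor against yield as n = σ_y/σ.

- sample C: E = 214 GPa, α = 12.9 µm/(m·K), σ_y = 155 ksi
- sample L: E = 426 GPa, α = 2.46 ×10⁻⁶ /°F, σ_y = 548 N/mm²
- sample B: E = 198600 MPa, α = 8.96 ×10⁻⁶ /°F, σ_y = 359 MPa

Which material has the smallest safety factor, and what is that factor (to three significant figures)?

sample B, n = 0.456

In consistent units (E in GPa, α in ×10⁻⁶/K, σ_y in MPa):
  sample C: E = 214.0, α = 12.9, σ_y = 1069 → σ = 679 MPa, n = 1.57
  sample L: E = 426.0, α = 4.43, σ_y = 548.0 → σ = 464 MPa, n = 1.18
  sample B: E = 198.6, α = 16.1, σ_y = 359.0 → σ = 788 MPa, n = 0.456
The minimum is sample B at n = 0.456.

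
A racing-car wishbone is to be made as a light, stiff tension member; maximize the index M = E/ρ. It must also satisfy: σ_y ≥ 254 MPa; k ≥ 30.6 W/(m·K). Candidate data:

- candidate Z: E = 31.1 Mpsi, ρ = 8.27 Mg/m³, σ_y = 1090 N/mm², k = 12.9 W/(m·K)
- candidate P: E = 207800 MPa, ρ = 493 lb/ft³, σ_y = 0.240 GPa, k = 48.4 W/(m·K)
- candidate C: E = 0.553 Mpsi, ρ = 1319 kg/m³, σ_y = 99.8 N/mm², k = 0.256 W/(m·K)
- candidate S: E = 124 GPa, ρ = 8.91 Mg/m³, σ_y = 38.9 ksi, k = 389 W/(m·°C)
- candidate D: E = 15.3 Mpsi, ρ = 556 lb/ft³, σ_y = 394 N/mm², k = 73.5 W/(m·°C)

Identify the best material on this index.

Screen on constraints: σ_y ≥ 254 MPa; k ≥ 30.6 W/(m·K). Survivors: candidate S, candidate D.
Convert each candidate to consistent units, then evaluate M:
  candidate S: E = 124.0 GPa, ρ = 8910 kg/m³
  candidate D: E = 105.5 GPa, ρ = 8906 kg/m³
  candidate S: M = 13.9 MN·m/kg
  candidate D: M = 11.8 MN·m/kg
Candidate S ranks first.

candidate S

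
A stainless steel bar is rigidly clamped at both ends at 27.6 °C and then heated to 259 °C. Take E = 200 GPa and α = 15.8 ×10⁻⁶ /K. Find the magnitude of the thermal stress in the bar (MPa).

731 MPa

ΔT = 231.4 K. Constrained thermal stress σ = E·α·ΔT = 200.0×10³ MPa × 15.8×10⁻⁶ × 231.4 = 731 MPa (compressive).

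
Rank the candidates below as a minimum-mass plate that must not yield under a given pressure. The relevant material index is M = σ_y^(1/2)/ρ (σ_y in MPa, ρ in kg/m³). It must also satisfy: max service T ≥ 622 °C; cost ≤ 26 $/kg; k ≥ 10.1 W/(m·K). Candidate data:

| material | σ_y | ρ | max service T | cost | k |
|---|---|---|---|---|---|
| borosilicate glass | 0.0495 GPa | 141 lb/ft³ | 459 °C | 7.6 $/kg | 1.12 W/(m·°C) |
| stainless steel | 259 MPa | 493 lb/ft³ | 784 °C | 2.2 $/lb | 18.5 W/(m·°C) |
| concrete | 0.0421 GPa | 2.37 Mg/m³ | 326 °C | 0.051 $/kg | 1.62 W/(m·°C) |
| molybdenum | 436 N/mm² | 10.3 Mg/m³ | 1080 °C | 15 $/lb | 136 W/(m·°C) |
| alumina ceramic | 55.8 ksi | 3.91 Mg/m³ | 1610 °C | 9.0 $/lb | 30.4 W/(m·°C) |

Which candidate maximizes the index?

alumina ceramic

Screen on constraints: max service T ≥ 622 °C; cost ≤ 26 $/kg; k ≥ 10.1 W/(m·K). Survivors: stainless steel, alumina ceramic.
After converting to SI:
  stainless steel: σ_y = 259.0 MPa, ρ = 7897 kg/m³
  alumina ceramic: σ_y = 384.7 MPa, ρ = 3910 kg/m³
  alumina ceramic: M = 5.02×10⁻³
  stainless steel: M = 2.04×10⁻³
Highest index: alumina ceramic.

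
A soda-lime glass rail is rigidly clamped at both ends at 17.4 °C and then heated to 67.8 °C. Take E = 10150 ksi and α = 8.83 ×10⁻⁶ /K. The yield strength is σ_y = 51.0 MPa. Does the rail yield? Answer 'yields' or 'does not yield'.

E = 10150 ksi = 69.98 GPa.
ΔT = 50.40 K. Constrained thermal stress σ = E·α·ΔT = 69.98×10³ MPa × 8.83×10⁻⁶ × 50.40 = 31.1 MPa (compressive).
Compare to σ_y = 51.0 MPa: σ < σ_y, so it does not yield.

does not yield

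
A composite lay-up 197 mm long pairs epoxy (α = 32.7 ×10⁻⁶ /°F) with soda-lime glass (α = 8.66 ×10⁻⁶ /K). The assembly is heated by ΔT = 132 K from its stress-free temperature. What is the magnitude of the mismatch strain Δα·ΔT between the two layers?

6.63×10⁻³

epoxy: α = 32.7×10⁻⁶/°F × 9/5 = 58.9×10⁻⁶/K.
Δα = |58.9 − 8.66|×10⁻⁶/K = 50.2×10⁻⁶/K.
Mismatch strain = Δα·ΔT = 50.2×10⁻⁶ × 132.0 = 6.63×10⁻³.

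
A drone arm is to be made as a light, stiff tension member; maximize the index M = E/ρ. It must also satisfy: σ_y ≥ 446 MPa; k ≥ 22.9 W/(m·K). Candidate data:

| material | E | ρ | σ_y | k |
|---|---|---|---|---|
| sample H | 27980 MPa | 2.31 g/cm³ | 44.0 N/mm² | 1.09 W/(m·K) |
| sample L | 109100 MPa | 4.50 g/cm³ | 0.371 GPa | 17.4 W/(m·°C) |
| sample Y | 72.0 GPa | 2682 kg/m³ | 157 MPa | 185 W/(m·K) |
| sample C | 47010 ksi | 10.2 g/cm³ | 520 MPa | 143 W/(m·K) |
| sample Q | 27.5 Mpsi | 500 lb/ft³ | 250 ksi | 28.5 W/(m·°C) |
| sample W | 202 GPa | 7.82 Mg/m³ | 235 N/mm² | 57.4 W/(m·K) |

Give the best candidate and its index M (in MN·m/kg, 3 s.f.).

Screen on constraints: σ_y ≥ 446 MPa; k ≥ 22.9 W/(m·K). Survivors: sample C, sample Q.
Normalizing units and computing the index:
  sample C: E = 324.1 GPa, ρ = 10200 kg/m³
  sample Q: E = 189.6 GPa, ρ = 8009 kg/m³
  sample C: M = 31.8 MN·m/kg
  sample Q: M = 23.7 MN·m/kg
Sample C ranks first.

sample C, M = 31.8 MN·m/kg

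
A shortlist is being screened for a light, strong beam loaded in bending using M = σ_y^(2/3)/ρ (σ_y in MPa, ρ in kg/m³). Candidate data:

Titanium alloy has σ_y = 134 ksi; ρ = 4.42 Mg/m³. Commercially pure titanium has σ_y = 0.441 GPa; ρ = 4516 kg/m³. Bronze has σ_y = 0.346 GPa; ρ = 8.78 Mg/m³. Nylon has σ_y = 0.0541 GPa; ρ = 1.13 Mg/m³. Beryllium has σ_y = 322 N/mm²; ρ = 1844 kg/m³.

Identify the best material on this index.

beryllium

Convert each candidate to consistent units, then evaluate M:
  titanium alloy: σ_y = 923.9 MPa, ρ = 4420 kg/m³
  commercially pure titanium: σ_y = 441.0 MPa, ρ = 4516 kg/m³
  bronze: σ_y = 346.0 MPa, ρ = 8780 kg/m³
  nylon: σ_y = 54.10 MPa, ρ = 1130 kg/m³
  beryllium: σ_y = 322.0 MPa, ρ = 1844 kg/m³
  beryllium: M = 25.5×10⁻³
  titanium alloy: M = 21.5×10⁻³
  commercially pure titanium: M = 12.8×10⁻³
  nylon: M = 12.7×10⁻³
  bronze: M = 5.61×10⁻³
Beryllium ranks first.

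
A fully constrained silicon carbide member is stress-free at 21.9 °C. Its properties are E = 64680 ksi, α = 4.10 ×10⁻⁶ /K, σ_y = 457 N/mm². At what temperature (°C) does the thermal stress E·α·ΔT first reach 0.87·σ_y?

E = 64680 ksi = 446.0 GPa.
σ_y = 457 N/mm² = 457.0 MPa.
E·α·ΔT = 397.6 MPa ⇒ ΔT = 397.6 / (446.0×10³ × 4.10×10⁻⁶) = 217.5 K.
T = 21.9 + 217.5 = 239.4 °C.

239 °C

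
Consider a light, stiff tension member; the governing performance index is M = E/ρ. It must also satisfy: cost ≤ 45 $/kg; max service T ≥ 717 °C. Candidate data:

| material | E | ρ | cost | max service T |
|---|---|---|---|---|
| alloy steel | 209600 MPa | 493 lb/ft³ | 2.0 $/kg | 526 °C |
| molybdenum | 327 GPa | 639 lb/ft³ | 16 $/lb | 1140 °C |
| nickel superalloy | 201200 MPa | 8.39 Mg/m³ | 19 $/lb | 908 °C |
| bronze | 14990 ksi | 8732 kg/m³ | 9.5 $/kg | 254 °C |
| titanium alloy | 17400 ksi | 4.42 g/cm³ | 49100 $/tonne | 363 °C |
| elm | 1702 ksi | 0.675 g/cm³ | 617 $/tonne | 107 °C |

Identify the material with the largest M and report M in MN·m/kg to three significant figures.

molybdenum, M = 31.9 MN·m/kg

Screen on constraints: cost ≤ 45 $/kg; max service T ≥ 717 °C. Survivors: molybdenum, nickel superalloy.
In SI units:
  molybdenum: E = 327.0 GPa, ρ = 10240 kg/m³
  nickel superalloy: E = 201.2 GPa, ρ = 8390 kg/m³
  molybdenum: M = 31.9 MN·m/kg
  nickel superalloy: M = 24.0 MN·m/kg
Highest index: molybdenum.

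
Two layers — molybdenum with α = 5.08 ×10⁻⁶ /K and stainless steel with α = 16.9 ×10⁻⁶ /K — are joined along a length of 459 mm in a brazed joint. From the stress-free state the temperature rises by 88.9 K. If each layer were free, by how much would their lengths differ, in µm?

482 µm

Δα = |5.08 − 16.9|×10⁻⁶/K = 11.8×10⁻⁶/K.
ΔL_mismatch = Δα·L·ΔT = 11.8×10⁻⁶ × 459.0 mm × 88.9 K = 482 µm.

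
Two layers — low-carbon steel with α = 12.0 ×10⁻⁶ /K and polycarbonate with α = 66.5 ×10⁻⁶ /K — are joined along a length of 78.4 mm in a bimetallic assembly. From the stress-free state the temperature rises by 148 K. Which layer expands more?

polycarbonate

α(low-carbon steel) = 12.0×10⁻⁶/K vs α(polycarbonate) = 66.5×10⁻⁶/K.
Higher α expands more for the same ΔT: polycarbonate.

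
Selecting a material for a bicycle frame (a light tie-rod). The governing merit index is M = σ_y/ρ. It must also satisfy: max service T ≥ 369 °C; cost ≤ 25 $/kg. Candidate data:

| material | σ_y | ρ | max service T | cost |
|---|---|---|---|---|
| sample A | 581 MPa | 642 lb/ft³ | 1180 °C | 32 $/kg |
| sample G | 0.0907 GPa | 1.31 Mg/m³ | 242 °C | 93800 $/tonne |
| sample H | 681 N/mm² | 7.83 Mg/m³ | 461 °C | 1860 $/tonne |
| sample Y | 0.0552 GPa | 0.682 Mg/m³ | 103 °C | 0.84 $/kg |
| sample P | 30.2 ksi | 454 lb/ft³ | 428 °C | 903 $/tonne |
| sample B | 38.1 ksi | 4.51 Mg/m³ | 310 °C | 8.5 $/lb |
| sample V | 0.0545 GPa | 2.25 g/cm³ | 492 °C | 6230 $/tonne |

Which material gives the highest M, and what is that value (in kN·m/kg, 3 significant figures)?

sample H, M = 87.0 kN·m/kg

Screen on constraints: max service T ≥ 369 °C; cost ≤ 25 $/kg. Survivors: sample H, sample P, sample V.
Putting every candidate on a common basis:
  sample H: σ_y = 681.0 MPa, ρ = 7830 kg/m³
  sample P: σ_y = 208.2 MPa, ρ = 7272 kg/m³
  sample V: σ_y = 54.50 MPa, ρ = 2250 kg/m³
  sample H: M = 87.0 kN·m/kg
  sample P: M = 28.6 kN·m/kg
  sample V: M = 24.2 kN·m/kg
Highest index: sample H.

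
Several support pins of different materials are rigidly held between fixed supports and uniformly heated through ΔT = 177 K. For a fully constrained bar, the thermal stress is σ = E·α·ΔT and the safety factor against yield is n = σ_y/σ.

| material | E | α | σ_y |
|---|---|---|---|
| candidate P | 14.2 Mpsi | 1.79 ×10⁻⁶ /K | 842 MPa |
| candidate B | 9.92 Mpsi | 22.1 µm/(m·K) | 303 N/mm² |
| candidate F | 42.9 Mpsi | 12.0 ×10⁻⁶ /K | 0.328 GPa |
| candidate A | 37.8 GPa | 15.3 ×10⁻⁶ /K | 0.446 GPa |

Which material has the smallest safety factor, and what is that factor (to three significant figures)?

With everything in SI (GPa, ×10⁻⁶/K, MPa):
  candidate P: E = 97.91, α = 1.79, σ_y = 842.0 → σ = 31.0 MPa, n = 27.1
  candidate B: E = 68.40, α = 22.1, σ_y = 303.0 → σ = 268 MPa, n = 1.13
  candidate F: E = 295.8, α = 12.0, σ_y = 328.0 → σ = 628 MPa, n = 0.522
  candidate A: E = 37.80, α = 15.3, σ_y = 446.0 → σ = 102 MPa, n = 4.36
The minimum is candidate F at n = 0.522.

candidate F, n = 0.522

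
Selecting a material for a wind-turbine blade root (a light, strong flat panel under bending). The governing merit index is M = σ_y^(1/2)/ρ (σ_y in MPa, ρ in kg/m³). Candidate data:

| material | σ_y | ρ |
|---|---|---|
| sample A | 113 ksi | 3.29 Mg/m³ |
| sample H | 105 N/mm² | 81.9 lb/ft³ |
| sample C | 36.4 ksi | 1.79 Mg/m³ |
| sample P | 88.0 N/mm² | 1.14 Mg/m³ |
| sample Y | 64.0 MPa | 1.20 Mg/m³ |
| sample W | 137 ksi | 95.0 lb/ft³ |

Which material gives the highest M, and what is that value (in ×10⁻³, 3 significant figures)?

sample W, M = 20.2×10⁻³

Normalizing units and computing the index:
  sample A: σ_y = 779.1 MPa, ρ = 3290 kg/m³
  sample H: σ_y = 105.0 MPa, ρ = 1312 kg/m³
  sample C: σ_y = 251.0 MPa, ρ = 1790 kg/m³
  sample P: σ_y = 88.00 MPa, ρ = 1140 kg/m³
  sample Y: σ_y = 64.00 MPa, ρ = 1200 kg/m³
  sample W: σ_y = 944.6 MPa, ρ = 1522 kg/m³
  sample W: M = 20.2×10⁻³
  sample C: M = 8.85×10⁻³
  sample A: M = 8.48×10⁻³
  sample P: M = 8.23×10⁻³
  sample H: M = 7.81×10⁻³
  sample Y: M = 6.67×10⁻³
Sample W ranks first.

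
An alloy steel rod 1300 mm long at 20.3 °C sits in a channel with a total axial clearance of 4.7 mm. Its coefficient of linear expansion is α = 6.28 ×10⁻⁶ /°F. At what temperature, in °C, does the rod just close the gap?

α = 6.28×10⁻⁶/°F × 9/5 = 11.3×10⁻⁶/K.
α·L₀·ΔT = 4.7 mm ⇒ ΔT = 4.7 / (11.3×10⁻⁶ × 1300.0) = 319.8 K.
T = 20.3 + 319.8 = 340.1 °C.

340 °C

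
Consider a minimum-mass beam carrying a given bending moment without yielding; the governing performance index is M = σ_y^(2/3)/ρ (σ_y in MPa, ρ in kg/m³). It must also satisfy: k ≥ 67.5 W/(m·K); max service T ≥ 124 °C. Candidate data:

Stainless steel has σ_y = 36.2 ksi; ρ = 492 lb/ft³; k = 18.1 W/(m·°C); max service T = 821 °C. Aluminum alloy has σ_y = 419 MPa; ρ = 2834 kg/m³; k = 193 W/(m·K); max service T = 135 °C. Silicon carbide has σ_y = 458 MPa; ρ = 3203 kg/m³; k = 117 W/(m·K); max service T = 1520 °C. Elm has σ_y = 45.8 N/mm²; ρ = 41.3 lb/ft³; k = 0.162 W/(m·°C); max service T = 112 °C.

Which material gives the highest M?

aluminum alloy

Screen on constraints: k ≥ 67.5 W/(m·K); max service T ≥ 124 °C. Survivors: aluminum alloy, silicon carbide.
After converting to SI:
  aluminum alloy: σ_y = 419.0 MPa, ρ = 2834 kg/m³
  silicon carbide: σ_y = 458.0 MPa, ρ = 3203 kg/m³
  aluminum alloy: M = 19.8×10⁻³
  silicon carbide: M = 18.6×10⁻³
Aluminum alloy has the largest M.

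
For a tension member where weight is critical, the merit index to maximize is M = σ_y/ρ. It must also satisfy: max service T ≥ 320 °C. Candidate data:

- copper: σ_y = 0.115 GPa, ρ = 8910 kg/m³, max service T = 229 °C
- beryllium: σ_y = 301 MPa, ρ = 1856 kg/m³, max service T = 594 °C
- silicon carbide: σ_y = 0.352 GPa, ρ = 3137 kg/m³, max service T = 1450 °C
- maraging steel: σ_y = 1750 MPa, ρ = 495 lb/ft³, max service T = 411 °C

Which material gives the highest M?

maraging steel

Screen on constraints: max service T ≥ 320 °C. Survivors: beryllium, silicon carbide, maraging steel.
Putting every candidate on a common basis:
  beryllium: σ_y = 301.0 MPa, ρ = 1856 kg/m³
  silicon carbide: σ_y = 352.0 MPa, ρ = 3137 kg/m³
  maraging steel: σ_y = 1750 MPa, ρ = 7929 kg/m³
  maraging steel: M = 221 kN·m/kg
  beryllium: M = 162 kN·m/kg
  silicon carbide: M = 112 kN·m/kg
The maximum is for maraging steel.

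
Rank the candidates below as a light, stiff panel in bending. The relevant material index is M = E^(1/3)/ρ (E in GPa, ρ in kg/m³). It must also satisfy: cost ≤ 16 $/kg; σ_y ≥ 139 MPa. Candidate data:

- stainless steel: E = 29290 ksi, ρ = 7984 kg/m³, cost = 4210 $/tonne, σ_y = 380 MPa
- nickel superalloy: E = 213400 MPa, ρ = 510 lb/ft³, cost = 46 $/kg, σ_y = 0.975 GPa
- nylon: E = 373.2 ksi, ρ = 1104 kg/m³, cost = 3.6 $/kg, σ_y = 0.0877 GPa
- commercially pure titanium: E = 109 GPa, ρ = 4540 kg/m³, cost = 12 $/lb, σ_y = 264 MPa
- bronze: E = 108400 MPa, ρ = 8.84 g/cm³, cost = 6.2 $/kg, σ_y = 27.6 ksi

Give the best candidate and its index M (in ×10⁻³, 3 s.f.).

Screen on constraints: cost ≤ 16 $/kg; σ_y ≥ 139 MPa. Survivors: stainless steel, bronze.
Convert each candidate to consistent units, then evaluate M:
  stainless steel: E = 201.9 GPa, ρ = 7984 kg/m³
  bronze: E = 108.4 GPa, ρ = 8840 kg/m³
  stainless steel: M = 0.735×10⁻³
  bronze: M = 0.539×10⁻³
Highest index: stainless steel.

stainless steel, M = 0.735×10⁻³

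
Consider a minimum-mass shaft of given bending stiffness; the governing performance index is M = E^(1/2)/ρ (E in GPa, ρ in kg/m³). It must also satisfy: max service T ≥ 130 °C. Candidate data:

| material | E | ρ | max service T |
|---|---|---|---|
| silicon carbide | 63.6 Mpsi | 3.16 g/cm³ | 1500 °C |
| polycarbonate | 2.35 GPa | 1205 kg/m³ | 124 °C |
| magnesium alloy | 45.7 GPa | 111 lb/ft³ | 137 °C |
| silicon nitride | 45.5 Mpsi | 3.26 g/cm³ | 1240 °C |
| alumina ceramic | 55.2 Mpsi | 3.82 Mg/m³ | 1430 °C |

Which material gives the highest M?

silicon carbide

Screen on constraints: max service T ≥ 130 °C. Survivors: silicon carbide, magnesium alloy, silicon nitride, alumina ceramic.
Putting every candidate on a common basis:
  silicon carbide: E = 438.5 GPa, ρ = 3160 kg/m³
  magnesium alloy: E = 45.70 GPa, ρ = 1778 kg/m³
  silicon nitride: E = 313.7 GPa, ρ = 3260 kg/m³
  alumina ceramic: E = 380.6 GPa, ρ = 3820 kg/m³
  silicon carbide: M = 6.63×10⁻³
  silicon nitride: M = 5.43×10⁻³
  alumina ceramic: M = 5.11×10⁻³
  magnesium alloy: M = 3.80×10⁻³
The maximum is for silicon carbide.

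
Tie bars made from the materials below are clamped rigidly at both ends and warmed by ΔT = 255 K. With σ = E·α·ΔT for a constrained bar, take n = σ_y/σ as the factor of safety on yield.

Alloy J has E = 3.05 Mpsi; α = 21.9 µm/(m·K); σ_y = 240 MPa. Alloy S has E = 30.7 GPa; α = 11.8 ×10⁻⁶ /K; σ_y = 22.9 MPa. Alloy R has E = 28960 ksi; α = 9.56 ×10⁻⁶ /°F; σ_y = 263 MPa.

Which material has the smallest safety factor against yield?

alloy S

With everything in SI (GPa, ×10⁻⁶/K, MPa):
  alloy J: E = 21.03, α = 21.9, σ_y = 240.0 → σ = 117 MPa, n = 2.04
  alloy S: E = 30.70, α = 11.8, σ_y = 22.90 → σ = 92.4 MPa, n = 0.248
  alloy R: E = 199.7, α = 17.2, σ_y = 263.0 → σ = 876 MPa, n = 0.300
The minimum is alloy S at n = 0.248.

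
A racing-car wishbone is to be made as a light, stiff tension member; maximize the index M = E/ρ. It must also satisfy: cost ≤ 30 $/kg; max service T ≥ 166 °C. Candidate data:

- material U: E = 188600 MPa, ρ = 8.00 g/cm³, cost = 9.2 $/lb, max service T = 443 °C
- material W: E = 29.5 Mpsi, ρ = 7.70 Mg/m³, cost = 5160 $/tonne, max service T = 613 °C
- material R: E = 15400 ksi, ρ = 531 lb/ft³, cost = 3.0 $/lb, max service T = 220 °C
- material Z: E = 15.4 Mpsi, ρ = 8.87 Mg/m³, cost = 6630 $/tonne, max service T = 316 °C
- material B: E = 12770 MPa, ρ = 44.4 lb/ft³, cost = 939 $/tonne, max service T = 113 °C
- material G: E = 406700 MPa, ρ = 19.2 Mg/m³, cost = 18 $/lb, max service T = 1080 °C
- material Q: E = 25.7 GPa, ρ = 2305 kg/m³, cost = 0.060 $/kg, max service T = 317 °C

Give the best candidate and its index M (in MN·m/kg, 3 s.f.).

material W, M = 26.4 MN·m/kg

Screen on constraints: cost ≤ 30 $/kg; max service T ≥ 166 °C. Survivors: material U, material W, material R, material Z, material Q.
Convert each candidate to consistent units, then evaluate M:
  material U: E = 188.6 GPa, ρ = 8000 kg/m³
  material W: E = 203.4 GPa, ρ = 7700 kg/m³
  material R: E = 106.2 GPa, ρ = 8506 kg/m³
  material Z: E = 106.2 GPa, ρ = 8870 kg/m³
  material Q: E = 25.70 GPa, ρ = 2305 kg/m³
  material W: M = 26.4 MN·m/kg
  material U: M = 23.6 MN·m/kg
  material R: M = 12.5 MN·m/kg
  material Z: M = 12.0 MN·m/kg
  material Q: M = 11.1 MN·m/kg
Material W has the largest M.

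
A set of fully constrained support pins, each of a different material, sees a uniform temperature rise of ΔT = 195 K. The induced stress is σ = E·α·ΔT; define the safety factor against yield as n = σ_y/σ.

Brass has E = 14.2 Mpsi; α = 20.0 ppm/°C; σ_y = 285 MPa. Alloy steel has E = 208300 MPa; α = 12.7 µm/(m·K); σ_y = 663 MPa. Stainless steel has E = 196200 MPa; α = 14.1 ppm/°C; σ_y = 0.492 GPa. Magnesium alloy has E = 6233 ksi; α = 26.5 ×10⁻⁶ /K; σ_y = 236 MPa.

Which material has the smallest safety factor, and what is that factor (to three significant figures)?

In consistent units (E in GPa, α in ×10⁻⁶/K, σ_y in MPa):
  brass: E = 97.91, α = 20.0, σ_y = 285.0 → σ = 382 MPa, n = 0.746
  alloy steel: E = 208.3, α = 12.7, σ_y = 663.0 → σ = 516 MPa, n = 1.29
  stainless steel: E = 196.2, α = 14.1, σ_y = 492.0 → σ = 539 MPa, n = 0.912
  magnesium alloy: E = 42.98, α = 26.5, σ_y = 236.0 → σ = 222 MPa, n = 1.06
Brass has the lowest safety factor, n = 0.746.

brass, n = 0.746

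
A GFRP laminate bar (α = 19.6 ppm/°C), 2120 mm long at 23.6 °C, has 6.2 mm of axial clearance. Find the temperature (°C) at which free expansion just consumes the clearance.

α·L₀·ΔT = 6.2 mm ⇒ ΔT = 6.2 / (19.6×10⁻⁶ × 2120.0) = 149.2 K.
T = 23.6 + 149.2 = 172.8 °C.

173 °C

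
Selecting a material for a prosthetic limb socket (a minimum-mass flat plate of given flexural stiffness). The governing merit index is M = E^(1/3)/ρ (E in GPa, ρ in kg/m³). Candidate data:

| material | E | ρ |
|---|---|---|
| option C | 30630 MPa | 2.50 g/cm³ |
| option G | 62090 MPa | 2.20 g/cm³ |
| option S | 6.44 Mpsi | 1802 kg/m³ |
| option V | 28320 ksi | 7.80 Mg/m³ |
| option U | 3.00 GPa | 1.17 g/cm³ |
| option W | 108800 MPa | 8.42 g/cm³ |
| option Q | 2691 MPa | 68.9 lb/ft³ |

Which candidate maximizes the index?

option S

After converting to SI:
  option C: E = 30.63 GPa, ρ = 2500 kg/m³
  option G: E = 62.09 GPa, ρ = 2200 kg/m³
  option S: E = 44.40 GPa, ρ = 1802 kg/m³
  option V: E = 195.3 GPa, ρ = 7800 kg/m³
  option U: E = 3.000 GPa, ρ = 1170 kg/m³
  option W: E = 108.8 GPa, ρ = 8420 kg/m³
  option Q: E = 2.691 GPa, ρ = 1104 kg/m³
  option S: M = 1.97×10⁻³
  option G: M = 1.80×10⁻³
  option Q: M = 1.26×10⁻³
  option C: M = 1.25×10⁻³
  option U: M = 1.23×10⁻³
  option V: M = 0.744×10⁻³
  option W: M = 0.567×10⁻³
The maximum is for option S.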